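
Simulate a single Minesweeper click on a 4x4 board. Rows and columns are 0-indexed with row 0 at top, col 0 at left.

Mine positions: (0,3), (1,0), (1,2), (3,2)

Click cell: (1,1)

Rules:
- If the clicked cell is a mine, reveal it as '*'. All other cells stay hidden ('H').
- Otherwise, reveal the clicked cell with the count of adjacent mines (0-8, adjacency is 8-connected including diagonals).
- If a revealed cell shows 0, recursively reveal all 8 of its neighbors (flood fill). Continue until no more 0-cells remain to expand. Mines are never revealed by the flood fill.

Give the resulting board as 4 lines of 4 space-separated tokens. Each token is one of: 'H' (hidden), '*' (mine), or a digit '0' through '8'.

H H H H
H 2 H H
H H H H
H H H H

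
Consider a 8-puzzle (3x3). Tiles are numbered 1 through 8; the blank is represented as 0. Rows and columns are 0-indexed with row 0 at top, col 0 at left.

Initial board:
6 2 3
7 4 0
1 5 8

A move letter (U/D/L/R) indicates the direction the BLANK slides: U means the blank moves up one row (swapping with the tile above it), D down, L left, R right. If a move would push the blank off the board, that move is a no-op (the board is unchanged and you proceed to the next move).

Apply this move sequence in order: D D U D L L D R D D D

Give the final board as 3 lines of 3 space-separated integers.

After move 1 (D):
6 2 3
7 4 8
1 5 0

After move 2 (D):
6 2 3
7 4 8
1 5 0

After move 3 (U):
6 2 3
7 4 0
1 5 8

After move 4 (D):
6 2 3
7 4 8
1 5 0

After move 5 (L):
6 2 3
7 4 8
1 0 5

After move 6 (L):
6 2 3
7 4 8
0 1 5

After move 7 (D):
6 2 3
7 4 8
0 1 5

After move 8 (R):
6 2 3
7 4 8
1 0 5

After move 9 (D):
6 2 3
7 4 8
1 0 5

After move 10 (D):
6 2 3
7 4 8
1 0 5

After move 11 (D):
6 2 3
7 4 8
1 0 5

Answer: 6 2 3
7 4 8
1 0 5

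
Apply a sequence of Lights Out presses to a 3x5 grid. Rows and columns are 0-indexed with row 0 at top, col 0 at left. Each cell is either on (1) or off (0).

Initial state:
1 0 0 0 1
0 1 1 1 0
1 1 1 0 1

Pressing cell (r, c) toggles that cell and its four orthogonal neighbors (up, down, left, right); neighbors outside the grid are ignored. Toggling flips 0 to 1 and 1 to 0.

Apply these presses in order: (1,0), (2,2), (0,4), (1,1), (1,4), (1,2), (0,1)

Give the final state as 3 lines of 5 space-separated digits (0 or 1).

After press 1 at (1,0):
0 0 0 0 1
1 0 1 1 0
0 1 1 0 1

After press 2 at (2,2):
0 0 0 0 1
1 0 0 1 0
0 0 0 1 1

After press 3 at (0,4):
0 0 0 1 0
1 0 0 1 1
0 0 0 1 1

After press 4 at (1,1):
0 1 0 1 0
0 1 1 1 1
0 1 0 1 1

After press 5 at (1,4):
0 1 0 1 1
0 1 1 0 0
0 1 0 1 0

After press 6 at (1,2):
0 1 1 1 1
0 0 0 1 0
0 1 1 1 0

After press 7 at (0,1):
1 0 0 1 1
0 1 0 1 0
0 1 1 1 0

Answer: 1 0 0 1 1
0 1 0 1 0
0 1 1 1 0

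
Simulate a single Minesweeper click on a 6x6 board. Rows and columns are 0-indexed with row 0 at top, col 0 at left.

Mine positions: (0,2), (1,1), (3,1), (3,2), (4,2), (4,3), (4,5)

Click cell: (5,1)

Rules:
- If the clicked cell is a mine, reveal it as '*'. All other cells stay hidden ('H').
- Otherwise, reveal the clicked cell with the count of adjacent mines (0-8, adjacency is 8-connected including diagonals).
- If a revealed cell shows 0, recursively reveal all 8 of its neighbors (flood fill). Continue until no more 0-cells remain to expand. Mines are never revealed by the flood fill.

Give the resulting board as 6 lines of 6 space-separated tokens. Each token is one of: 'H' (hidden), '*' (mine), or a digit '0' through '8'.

H H H H H H
H H H H H H
H H H H H H
H H H H H H
H H H H H H
H 1 H H H H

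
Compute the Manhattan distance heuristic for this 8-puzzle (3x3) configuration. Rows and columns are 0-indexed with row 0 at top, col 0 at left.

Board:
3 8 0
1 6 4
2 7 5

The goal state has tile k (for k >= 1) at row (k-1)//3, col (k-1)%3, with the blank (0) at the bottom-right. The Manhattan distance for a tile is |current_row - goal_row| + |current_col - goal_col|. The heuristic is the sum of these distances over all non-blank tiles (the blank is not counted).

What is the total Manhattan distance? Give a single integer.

Tile 3: (0,0)->(0,2) = 2
Tile 8: (0,1)->(2,1) = 2
Tile 1: (1,0)->(0,0) = 1
Tile 6: (1,1)->(1,2) = 1
Tile 4: (1,2)->(1,0) = 2
Tile 2: (2,0)->(0,1) = 3
Tile 7: (2,1)->(2,0) = 1
Tile 5: (2,2)->(1,1) = 2
Sum: 2 + 2 + 1 + 1 + 2 + 3 + 1 + 2 = 14

Answer: 14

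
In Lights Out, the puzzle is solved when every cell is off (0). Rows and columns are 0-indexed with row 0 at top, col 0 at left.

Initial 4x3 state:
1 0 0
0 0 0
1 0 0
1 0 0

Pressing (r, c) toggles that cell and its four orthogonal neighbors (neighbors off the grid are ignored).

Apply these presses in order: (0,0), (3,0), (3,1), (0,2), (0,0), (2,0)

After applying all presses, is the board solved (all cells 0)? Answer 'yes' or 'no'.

After press 1 at (0,0):
0 1 0
1 0 0
1 0 0
1 0 0

After press 2 at (3,0):
0 1 0
1 0 0
0 0 0
0 1 0

After press 3 at (3,1):
0 1 0
1 0 0
0 1 0
1 0 1

After press 4 at (0,2):
0 0 1
1 0 1
0 1 0
1 0 1

After press 5 at (0,0):
1 1 1
0 0 1
0 1 0
1 0 1

After press 6 at (2,0):
1 1 1
1 0 1
1 0 0
0 0 1

Lights still on: 7

Answer: no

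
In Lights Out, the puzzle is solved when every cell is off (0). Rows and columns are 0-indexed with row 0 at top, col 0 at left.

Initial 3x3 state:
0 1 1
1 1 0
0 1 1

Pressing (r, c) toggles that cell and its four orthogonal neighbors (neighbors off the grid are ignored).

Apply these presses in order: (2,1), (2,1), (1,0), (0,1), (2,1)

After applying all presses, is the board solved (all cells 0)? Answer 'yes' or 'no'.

Answer: yes

Derivation:
After press 1 at (2,1):
0 1 1
1 0 0
1 0 0

After press 2 at (2,1):
0 1 1
1 1 0
0 1 1

After press 3 at (1,0):
1 1 1
0 0 0
1 1 1

After press 4 at (0,1):
0 0 0
0 1 0
1 1 1

After press 5 at (2,1):
0 0 0
0 0 0
0 0 0

Lights still on: 0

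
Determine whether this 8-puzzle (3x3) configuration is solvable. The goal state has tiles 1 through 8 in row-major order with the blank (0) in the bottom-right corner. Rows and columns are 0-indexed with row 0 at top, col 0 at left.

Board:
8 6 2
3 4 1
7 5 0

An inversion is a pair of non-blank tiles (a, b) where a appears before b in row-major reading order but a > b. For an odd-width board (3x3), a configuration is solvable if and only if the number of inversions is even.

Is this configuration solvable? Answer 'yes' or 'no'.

Inversions (pairs i<j in row-major order where tile[i] > tile[j] > 0): 16
16 is even, so the puzzle is solvable.

Answer: yes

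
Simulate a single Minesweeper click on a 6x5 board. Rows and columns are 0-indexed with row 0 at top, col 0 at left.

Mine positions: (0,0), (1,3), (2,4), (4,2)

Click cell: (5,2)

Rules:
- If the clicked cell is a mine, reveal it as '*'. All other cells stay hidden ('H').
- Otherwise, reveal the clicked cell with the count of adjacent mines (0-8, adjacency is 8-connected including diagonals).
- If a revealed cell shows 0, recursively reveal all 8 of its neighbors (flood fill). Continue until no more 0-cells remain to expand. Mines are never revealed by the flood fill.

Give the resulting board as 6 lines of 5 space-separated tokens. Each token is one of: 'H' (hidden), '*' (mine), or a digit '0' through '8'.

H H H H H
H H H H H
H H H H H
H H H H H
H H H H H
H H 1 H H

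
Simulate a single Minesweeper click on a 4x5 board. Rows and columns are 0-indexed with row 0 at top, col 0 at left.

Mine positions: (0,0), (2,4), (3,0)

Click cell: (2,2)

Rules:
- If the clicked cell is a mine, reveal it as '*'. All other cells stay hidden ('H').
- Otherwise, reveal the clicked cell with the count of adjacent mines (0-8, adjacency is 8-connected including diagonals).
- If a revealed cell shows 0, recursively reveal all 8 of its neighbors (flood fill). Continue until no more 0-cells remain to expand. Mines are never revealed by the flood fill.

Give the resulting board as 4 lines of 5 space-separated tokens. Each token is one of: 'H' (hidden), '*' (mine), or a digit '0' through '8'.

H 1 0 0 0
H 1 0 1 1
H 1 0 1 H
H 1 0 1 H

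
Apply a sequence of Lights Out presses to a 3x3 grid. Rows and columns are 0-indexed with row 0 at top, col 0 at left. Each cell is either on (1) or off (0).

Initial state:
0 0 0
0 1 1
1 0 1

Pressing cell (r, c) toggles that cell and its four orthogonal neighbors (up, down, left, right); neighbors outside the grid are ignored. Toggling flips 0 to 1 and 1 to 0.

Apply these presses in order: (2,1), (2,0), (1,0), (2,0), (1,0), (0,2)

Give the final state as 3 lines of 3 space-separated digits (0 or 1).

Answer: 0 1 1
0 0 0
0 1 0

Derivation:
After press 1 at (2,1):
0 0 0
0 0 1
0 1 0

After press 2 at (2,0):
0 0 0
1 0 1
1 0 0

After press 3 at (1,0):
1 0 0
0 1 1
0 0 0

After press 4 at (2,0):
1 0 0
1 1 1
1 1 0

After press 5 at (1,0):
0 0 0
0 0 1
0 1 0

After press 6 at (0,2):
0 1 1
0 0 0
0 1 0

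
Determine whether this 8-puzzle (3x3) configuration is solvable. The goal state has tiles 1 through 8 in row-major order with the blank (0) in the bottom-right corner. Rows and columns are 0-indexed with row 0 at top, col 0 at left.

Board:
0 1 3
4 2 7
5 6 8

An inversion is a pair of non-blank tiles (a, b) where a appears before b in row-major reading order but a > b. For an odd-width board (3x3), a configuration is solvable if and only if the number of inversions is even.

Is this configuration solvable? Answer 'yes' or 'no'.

Inversions (pairs i<j in row-major order where tile[i] > tile[j] > 0): 4
4 is even, so the puzzle is solvable.

Answer: yes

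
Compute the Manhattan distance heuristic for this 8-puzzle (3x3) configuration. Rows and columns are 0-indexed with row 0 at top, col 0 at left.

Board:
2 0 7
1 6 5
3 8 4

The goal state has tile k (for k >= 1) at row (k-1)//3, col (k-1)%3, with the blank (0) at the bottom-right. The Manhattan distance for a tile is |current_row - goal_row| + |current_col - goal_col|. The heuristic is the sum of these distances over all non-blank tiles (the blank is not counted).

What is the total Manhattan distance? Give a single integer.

Tile 2: at (0,0), goal (0,1), distance |0-0|+|0-1| = 1
Tile 7: at (0,2), goal (2,0), distance |0-2|+|2-0| = 4
Tile 1: at (1,0), goal (0,0), distance |1-0|+|0-0| = 1
Tile 6: at (1,1), goal (1,2), distance |1-1|+|1-2| = 1
Tile 5: at (1,2), goal (1,1), distance |1-1|+|2-1| = 1
Tile 3: at (2,0), goal (0,2), distance |2-0|+|0-2| = 4
Tile 8: at (2,1), goal (2,1), distance |2-2|+|1-1| = 0
Tile 4: at (2,2), goal (1,0), distance |2-1|+|2-0| = 3
Sum: 1 + 4 + 1 + 1 + 1 + 4 + 0 + 3 = 15

Answer: 15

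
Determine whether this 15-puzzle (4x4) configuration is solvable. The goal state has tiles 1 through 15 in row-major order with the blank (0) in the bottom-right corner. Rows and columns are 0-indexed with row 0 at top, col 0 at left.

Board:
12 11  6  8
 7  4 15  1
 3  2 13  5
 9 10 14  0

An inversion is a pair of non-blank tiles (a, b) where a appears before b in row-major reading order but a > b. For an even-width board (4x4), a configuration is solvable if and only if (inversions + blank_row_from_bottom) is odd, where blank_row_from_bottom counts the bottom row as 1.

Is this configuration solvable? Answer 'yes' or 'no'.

Answer: yes

Derivation:
Inversions: 52
Blank is in row 3 (0-indexed from top), which is row 1 counting from the bottom (bottom = 1).
52 + 1 = 53, which is odd, so the puzzle is solvable.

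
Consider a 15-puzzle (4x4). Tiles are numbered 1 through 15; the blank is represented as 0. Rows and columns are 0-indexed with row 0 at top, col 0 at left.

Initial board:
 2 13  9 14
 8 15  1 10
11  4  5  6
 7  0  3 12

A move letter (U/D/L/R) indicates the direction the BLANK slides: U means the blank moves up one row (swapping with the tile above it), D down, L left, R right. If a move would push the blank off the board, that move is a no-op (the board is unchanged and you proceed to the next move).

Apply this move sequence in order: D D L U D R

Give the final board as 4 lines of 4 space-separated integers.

Answer:  2 13  9 14
 8 15  1 10
11  4  5  6
 7  0  3 12

Derivation:
After move 1 (D):
 2 13  9 14
 8 15  1 10
11  4  5  6
 7  0  3 12

After move 2 (D):
 2 13  9 14
 8 15  1 10
11  4  5  6
 7  0  3 12

After move 3 (L):
 2 13  9 14
 8 15  1 10
11  4  5  6
 0  7  3 12

After move 4 (U):
 2 13  9 14
 8 15  1 10
 0  4  5  6
11  7  3 12

After move 5 (D):
 2 13  9 14
 8 15  1 10
11  4  5  6
 0  7  3 12

After move 6 (R):
 2 13  9 14
 8 15  1 10
11  4  5  6
 7  0  3 12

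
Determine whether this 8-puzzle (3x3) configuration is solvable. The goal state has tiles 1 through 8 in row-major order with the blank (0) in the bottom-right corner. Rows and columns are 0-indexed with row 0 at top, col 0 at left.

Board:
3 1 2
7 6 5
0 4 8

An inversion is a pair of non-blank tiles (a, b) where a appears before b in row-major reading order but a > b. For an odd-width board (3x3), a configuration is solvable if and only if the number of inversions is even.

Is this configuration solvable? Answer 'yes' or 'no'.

Inversions (pairs i<j in row-major order where tile[i] > tile[j] > 0): 8
8 is even, so the puzzle is solvable.

Answer: yes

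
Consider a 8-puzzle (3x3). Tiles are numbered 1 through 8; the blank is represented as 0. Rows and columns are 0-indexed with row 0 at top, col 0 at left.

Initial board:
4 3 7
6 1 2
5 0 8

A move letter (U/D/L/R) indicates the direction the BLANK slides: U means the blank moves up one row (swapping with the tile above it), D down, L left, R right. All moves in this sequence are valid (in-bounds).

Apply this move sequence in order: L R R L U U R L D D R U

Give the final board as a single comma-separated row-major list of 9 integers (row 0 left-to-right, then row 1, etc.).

Answer: 4, 3, 7, 6, 1, 0, 5, 8, 2

Derivation:
After move 1 (L):
4 3 7
6 1 2
0 5 8

After move 2 (R):
4 3 7
6 1 2
5 0 8

After move 3 (R):
4 3 7
6 1 2
5 8 0

After move 4 (L):
4 3 7
6 1 2
5 0 8

After move 5 (U):
4 3 7
6 0 2
5 1 8

After move 6 (U):
4 0 7
6 3 2
5 1 8

After move 7 (R):
4 7 0
6 3 2
5 1 8

After move 8 (L):
4 0 7
6 3 2
5 1 8

After move 9 (D):
4 3 7
6 0 2
5 1 8

After move 10 (D):
4 3 7
6 1 2
5 0 8

After move 11 (R):
4 3 7
6 1 2
5 8 0

After move 12 (U):
4 3 7
6 1 0
5 8 2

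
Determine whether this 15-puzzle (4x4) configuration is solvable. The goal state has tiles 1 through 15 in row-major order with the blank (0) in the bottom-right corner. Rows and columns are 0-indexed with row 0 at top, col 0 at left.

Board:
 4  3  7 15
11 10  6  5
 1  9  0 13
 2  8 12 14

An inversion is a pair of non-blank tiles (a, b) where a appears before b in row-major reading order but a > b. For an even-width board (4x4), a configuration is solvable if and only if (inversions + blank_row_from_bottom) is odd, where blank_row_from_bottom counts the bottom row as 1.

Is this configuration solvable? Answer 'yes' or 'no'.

Answer: yes

Derivation:
Inversions: 43
Blank is in row 2 (0-indexed from top), which is row 2 counting from the bottom (bottom = 1).
43 + 2 = 45, which is odd, so the puzzle is solvable.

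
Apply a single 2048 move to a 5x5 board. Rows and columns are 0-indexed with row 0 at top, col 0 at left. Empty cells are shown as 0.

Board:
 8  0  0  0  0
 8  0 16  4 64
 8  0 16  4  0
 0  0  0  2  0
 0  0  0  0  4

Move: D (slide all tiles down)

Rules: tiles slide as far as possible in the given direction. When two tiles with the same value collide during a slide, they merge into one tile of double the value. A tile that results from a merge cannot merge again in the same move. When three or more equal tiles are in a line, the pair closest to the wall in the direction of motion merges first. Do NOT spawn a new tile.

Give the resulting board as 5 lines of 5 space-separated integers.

Answer:  0  0  0  0  0
 0  0  0  0  0
 0  0  0  0  0
 8  0  0  8 64
16  0 32  2  4

Derivation:
Slide down:
col 0: [8, 8, 8, 0, 0] -> [0, 0, 0, 8, 16]
col 1: [0, 0, 0, 0, 0] -> [0, 0, 0, 0, 0]
col 2: [0, 16, 16, 0, 0] -> [0, 0, 0, 0, 32]
col 3: [0, 4, 4, 2, 0] -> [0, 0, 0, 8, 2]
col 4: [0, 64, 0, 0, 4] -> [0, 0, 0, 64, 4]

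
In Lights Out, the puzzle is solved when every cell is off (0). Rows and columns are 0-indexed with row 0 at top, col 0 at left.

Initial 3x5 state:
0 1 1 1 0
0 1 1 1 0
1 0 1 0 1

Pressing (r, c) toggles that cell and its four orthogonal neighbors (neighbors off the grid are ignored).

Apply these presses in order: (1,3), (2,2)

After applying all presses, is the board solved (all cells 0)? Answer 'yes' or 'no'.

After press 1 at (1,3):
0 1 1 0 0
0 1 0 0 1
1 0 1 1 1

After press 2 at (2,2):
0 1 1 0 0
0 1 1 0 1
1 1 0 0 1

Lights still on: 8

Answer: no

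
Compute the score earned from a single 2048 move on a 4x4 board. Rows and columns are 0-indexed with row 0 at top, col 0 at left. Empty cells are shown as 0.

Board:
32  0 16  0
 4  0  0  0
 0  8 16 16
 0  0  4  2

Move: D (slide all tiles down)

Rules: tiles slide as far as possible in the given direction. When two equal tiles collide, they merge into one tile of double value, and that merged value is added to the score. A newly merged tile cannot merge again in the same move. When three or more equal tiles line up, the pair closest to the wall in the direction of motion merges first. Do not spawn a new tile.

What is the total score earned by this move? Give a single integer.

Slide down:
col 0: [32, 4, 0, 0] -> [0, 0, 32, 4]  score +0 (running 0)
col 1: [0, 0, 8, 0] -> [0, 0, 0, 8]  score +0 (running 0)
col 2: [16, 0, 16, 4] -> [0, 0, 32, 4]  score +32 (running 32)
col 3: [0, 0, 16, 2] -> [0, 0, 16, 2]  score +0 (running 32)
Board after move:
 0  0  0  0
 0  0  0  0
32  0 32 16
 4  8  4  2

Answer: 32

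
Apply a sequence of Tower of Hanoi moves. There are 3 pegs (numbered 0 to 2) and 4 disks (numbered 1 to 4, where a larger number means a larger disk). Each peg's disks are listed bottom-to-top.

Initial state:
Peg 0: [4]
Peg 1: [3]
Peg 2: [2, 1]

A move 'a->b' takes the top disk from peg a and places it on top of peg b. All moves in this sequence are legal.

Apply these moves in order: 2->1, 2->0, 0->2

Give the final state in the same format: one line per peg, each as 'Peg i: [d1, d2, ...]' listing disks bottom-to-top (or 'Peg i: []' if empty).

After move 1 (2->1):
Peg 0: [4]
Peg 1: [3, 1]
Peg 2: [2]

After move 2 (2->0):
Peg 0: [4, 2]
Peg 1: [3, 1]
Peg 2: []

After move 3 (0->2):
Peg 0: [4]
Peg 1: [3, 1]
Peg 2: [2]

Answer: Peg 0: [4]
Peg 1: [3, 1]
Peg 2: [2]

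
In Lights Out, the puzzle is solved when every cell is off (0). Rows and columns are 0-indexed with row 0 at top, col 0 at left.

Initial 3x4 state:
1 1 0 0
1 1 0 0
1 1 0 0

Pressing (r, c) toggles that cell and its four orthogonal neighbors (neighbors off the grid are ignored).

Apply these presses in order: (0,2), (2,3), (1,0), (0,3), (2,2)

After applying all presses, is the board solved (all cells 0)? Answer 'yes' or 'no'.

After press 1 at (0,2):
1 0 1 1
1 1 1 0
1 1 0 0

After press 2 at (2,3):
1 0 1 1
1 1 1 1
1 1 1 1

After press 3 at (1,0):
0 0 1 1
0 0 1 1
0 1 1 1

After press 4 at (0,3):
0 0 0 0
0 0 1 0
0 1 1 1

After press 5 at (2,2):
0 0 0 0
0 0 0 0
0 0 0 0

Lights still on: 0

Answer: yes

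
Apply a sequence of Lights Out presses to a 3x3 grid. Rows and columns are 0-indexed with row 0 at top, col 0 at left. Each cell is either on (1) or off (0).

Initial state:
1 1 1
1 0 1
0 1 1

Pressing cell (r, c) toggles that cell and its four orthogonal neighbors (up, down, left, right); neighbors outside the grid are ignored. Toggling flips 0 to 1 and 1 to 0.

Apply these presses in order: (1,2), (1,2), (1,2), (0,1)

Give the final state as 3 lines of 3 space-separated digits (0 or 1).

Answer: 0 0 1
1 0 0
0 1 0

Derivation:
After press 1 at (1,2):
1 1 0
1 1 0
0 1 0

After press 2 at (1,2):
1 1 1
1 0 1
0 1 1

After press 3 at (1,2):
1 1 0
1 1 0
0 1 0

After press 4 at (0,1):
0 0 1
1 0 0
0 1 0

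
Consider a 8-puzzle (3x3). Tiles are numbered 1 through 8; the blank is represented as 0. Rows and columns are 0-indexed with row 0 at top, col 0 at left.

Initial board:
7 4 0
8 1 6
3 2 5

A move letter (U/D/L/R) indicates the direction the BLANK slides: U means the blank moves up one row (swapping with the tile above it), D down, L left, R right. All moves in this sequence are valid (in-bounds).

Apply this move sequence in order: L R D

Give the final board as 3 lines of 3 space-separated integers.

After move 1 (L):
7 0 4
8 1 6
3 2 5

After move 2 (R):
7 4 0
8 1 6
3 2 5

After move 3 (D):
7 4 6
8 1 0
3 2 5

Answer: 7 4 6
8 1 0
3 2 5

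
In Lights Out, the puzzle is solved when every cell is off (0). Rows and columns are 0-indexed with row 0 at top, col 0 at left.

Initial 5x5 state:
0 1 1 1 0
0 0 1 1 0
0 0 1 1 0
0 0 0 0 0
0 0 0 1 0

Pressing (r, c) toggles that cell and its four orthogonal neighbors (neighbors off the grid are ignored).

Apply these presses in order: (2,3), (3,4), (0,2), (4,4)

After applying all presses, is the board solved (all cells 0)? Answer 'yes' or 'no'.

Answer: yes

Derivation:
After press 1 at (2,3):
0 1 1 1 0
0 0 1 0 0
0 0 0 0 1
0 0 0 1 0
0 0 0 1 0

After press 2 at (3,4):
0 1 1 1 0
0 0 1 0 0
0 0 0 0 0
0 0 0 0 1
0 0 0 1 1

After press 3 at (0,2):
0 0 0 0 0
0 0 0 0 0
0 0 0 0 0
0 0 0 0 1
0 0 0 1 1

After press 4 at (4,4):
0 0 0 0 0
0 0 0 0 0
0 0 0 0 0
0 0 0 0 0
0 0 0 0 0

Lights still on: 0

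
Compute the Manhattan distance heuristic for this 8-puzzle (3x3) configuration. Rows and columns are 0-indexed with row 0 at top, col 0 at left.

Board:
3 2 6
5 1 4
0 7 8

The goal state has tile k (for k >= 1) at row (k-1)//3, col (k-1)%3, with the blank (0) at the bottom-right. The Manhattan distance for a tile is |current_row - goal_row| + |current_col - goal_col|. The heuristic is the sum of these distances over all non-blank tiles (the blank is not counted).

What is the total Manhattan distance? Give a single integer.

Tile 3: at (0,0), goal (0,2), distance |0-0|+|0-2| = 2
Tile 2: at (0,1), goal (0,1), distance |0-0|+|1-1| = 0
Tile 6: at (0,2), goal (1,2), distance |0-1|+|2-2| = 1
Tile 5: at (1,0), goal (1,1), distance |1-1|+|0-1| = 1
Tile 1: at (1,1), goal (0,0), distance |1-0|+|1-0| = 2
Tile 4: at (1,2), goal (1,0), distance |1-1|+|2-0| = 2
Tile 7: at (2,1), goal (2,0), distance |2-2|+|1-0| = 1
Tile 8: at (2,2), goal (2,1), distance |2-2|+|2-1| = 1
Sum: 2 + 0 + 1 + 1 + 2 + 2 + 1 + 1 = 10

Answer: 10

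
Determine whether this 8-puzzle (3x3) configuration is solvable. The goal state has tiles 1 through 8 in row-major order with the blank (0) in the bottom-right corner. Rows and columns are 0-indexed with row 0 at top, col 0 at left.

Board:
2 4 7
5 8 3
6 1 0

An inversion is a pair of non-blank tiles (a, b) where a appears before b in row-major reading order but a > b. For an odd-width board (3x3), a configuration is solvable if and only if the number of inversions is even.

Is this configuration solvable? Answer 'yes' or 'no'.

Inversions (pairs i<j in row-major order where tile[i] > tile[j] > 0): 14
14 is even, so the puzzle is solvable.

Answer: yes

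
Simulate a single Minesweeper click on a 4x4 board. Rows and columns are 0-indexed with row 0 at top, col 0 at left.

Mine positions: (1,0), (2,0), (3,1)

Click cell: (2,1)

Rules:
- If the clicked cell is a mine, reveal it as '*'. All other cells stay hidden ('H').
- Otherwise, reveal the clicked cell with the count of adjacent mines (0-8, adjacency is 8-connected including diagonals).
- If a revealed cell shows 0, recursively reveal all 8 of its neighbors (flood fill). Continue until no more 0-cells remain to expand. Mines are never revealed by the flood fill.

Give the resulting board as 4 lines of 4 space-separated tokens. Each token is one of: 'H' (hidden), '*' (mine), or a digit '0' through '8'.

H H H H
H H H H
H 3 H H
H H H H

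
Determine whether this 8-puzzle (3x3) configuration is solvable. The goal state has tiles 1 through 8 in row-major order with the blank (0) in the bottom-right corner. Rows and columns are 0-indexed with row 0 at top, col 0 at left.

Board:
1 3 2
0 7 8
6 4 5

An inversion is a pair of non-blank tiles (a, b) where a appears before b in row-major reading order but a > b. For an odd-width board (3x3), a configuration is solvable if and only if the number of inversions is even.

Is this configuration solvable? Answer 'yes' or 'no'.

Inversions (pairs i<j in row-major order where tile[i] > tile[j] > 0): 9
9 is odd, so the puzzle is not solvable.

Answer: no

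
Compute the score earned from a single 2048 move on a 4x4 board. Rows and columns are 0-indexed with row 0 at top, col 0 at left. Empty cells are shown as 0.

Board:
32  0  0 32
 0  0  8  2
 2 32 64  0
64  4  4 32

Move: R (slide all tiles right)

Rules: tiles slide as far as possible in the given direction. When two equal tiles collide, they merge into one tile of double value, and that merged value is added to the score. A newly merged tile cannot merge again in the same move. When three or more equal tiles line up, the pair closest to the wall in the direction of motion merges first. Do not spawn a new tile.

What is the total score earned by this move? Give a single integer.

Slide right:
row 0: [32, 0, 0, 32] -> [0, 0, 0, 64]  score +64 (running 64)
row 1: [0, 0, 8, 2] -> [0, 0, 8, 2]  score +0 (running 64)
row 2: [2, 32, 64, 0] -> [0, 2, 32, 64]  score +0 (running 64)
row 3: [64, 4, 4, 32] -> [0, 64, 8, 32]  score +8 (running 72)
Board after move:
 0  0  0 64
 0  0  8  2
 0  2 32 64
 0 64  8 32

Answer: 72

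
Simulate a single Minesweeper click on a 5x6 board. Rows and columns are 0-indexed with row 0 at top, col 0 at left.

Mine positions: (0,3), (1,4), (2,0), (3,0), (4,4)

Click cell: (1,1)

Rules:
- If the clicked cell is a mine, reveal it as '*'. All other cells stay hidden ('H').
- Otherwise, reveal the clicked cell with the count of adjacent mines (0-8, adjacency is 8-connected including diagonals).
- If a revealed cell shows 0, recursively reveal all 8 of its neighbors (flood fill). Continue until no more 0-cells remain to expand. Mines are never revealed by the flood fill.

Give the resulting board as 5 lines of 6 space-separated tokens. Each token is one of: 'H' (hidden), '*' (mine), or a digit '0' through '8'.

H H H H H H
H 1 H H H H
H H H H H H
H H H H H H
H H H H H H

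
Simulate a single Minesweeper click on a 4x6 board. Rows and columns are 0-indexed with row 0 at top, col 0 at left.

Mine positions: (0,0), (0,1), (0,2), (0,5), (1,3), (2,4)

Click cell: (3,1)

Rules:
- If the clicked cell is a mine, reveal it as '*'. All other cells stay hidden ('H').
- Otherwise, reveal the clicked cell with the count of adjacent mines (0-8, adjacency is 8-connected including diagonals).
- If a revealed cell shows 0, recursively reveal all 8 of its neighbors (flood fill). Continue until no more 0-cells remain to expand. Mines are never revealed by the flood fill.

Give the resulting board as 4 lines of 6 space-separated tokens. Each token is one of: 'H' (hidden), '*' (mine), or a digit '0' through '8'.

H H H H H H
2 3 3 H H H
0 0 1 2 H H
0 0 0 1 H H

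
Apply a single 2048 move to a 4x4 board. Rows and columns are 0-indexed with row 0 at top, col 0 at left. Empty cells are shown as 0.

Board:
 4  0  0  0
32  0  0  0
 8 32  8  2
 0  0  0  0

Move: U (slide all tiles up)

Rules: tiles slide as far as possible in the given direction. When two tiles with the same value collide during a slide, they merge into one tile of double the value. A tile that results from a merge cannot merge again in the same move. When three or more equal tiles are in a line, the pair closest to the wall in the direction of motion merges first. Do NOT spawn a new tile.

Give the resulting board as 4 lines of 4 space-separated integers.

Answer:  4 32  8  2
32  0  0  0
 8  0  0  0
 0  0  0  0

Derivation:
Slide up:
col 0: [4, 32, 8, 0] -> [4, 32, 8, 0]
col 1: [0, 0, 32, 0] -> [32, 0, 0, 0]
col 2: [0, 0, 8, 0] -> [8, 0, 0, 0]
col 3: [0, 0, 2, 0] -> [2, 0, 0, 0]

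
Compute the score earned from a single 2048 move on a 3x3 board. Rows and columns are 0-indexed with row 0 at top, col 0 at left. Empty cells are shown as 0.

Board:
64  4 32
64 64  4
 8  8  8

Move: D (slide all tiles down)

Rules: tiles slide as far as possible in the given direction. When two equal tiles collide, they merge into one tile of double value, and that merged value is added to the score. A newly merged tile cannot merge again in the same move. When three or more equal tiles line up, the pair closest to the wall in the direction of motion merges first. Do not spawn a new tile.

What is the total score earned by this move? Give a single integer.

Slide down:
col 0: [64, 64, 8] -> [0, 128, 8]  score +128 (running 128)
col 1: [4, 64, 8] -> [4, 64, 8]  score +0 (running 128)
col 2: [32, 4, 8] -> [32, 4, 8]  score +0 (running 128)
Board after move:
  0   4  32
128  64   4
  8   8   8

Answer: 128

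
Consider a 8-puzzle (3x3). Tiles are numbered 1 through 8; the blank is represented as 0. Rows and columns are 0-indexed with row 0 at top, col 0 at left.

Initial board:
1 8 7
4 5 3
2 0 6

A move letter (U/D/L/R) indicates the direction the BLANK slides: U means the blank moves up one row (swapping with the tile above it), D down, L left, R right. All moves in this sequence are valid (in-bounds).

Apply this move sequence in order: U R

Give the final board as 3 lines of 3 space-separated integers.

Answer: 1 8 7
4 3 0
2 5 6

Derivation:
After move 1 (U):
1 8 7
4 0 3
2 5 6

After move 2 (R):
1 8 7
4 3 0
2 5 6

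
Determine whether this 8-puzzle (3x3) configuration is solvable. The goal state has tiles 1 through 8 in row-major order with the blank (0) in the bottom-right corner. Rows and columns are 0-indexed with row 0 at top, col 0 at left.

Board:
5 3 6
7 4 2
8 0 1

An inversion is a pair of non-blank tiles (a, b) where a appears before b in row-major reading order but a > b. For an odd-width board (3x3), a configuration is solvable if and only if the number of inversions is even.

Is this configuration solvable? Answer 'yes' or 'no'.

Answer: yes

Derivation:
Inversions (pairs i<j in row-major order where tile[i] > tile[j] > 0): 16
16 is even, so the puzzle is solvable.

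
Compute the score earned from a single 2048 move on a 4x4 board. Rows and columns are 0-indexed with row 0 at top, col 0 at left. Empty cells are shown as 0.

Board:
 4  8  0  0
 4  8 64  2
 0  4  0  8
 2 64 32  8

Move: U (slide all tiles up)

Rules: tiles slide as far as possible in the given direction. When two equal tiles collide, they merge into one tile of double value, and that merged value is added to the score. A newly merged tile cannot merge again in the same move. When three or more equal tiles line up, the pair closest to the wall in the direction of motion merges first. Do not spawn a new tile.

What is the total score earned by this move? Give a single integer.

Answer: 40

Derivation:
Slide up:
col 0: [4, 4, 0, 2] -> [8, 2, 0, 0]  score +8 (running 8)
col 1: [8, 8, 4, 64] -> [16, 4, 64, 0]  score +16 (running 24)
col 2: [0, 64, 0, 32] -> [64, 32, 0, 0]  score +0 (running 24)
col 3: [0, 2, 8, 8] -> [2, 16, 0, 0]  score +16 (running 40)
Board after move:
 8 16 64  2
 2  4 32 16
 0 64  0  0
 0  0  0  0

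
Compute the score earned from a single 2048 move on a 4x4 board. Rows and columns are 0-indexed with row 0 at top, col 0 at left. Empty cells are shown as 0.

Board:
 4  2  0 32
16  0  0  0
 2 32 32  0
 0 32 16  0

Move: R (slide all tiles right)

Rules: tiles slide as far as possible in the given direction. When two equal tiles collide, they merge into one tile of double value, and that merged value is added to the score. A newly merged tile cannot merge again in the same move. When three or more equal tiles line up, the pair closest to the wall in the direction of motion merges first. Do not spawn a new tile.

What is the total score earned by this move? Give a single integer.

Answer: 64

Derivation:
Slide right:
row 0: [4, 2, 0, 32] -> [0, 4, 2, 32]  score +0 (running 0)
row 1: [16, 0, 0, 0] -> [0, 0, 0, 16]  score +0 (running 0)
row 2: [2, 32, 32, 0] -> [0, 0, 2, 64]  score +64 (running 64)
row 3: [0, 32, 16, 0] -> [0, 0, 32, 16]  score +0 (running 64)
Board after move:
 0  4  2 32
 0  0  0 16
 0  0  2 64
 0  0 32 16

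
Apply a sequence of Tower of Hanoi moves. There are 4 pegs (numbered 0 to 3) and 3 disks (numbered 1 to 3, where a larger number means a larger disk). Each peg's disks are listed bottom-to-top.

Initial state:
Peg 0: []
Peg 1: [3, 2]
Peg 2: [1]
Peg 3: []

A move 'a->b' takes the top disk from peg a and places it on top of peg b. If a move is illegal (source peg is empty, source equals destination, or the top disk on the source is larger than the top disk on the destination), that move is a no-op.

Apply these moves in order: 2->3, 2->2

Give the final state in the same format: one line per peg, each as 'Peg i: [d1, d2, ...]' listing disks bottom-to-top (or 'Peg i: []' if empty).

Answer: Peg 0: []
Peg 1: [3, 2]
Peg 2: []
Peg 3: [1]

Derivation:
After move 1 (2->3):
Peg 0: []
Peg 1: [3, 2]
Peg 2: []
Peg 3: [1]

After move 2 (2->2):
Peg 0: []
Peg 1: [3, 2]
Peg 2: []
Peg 3: [1]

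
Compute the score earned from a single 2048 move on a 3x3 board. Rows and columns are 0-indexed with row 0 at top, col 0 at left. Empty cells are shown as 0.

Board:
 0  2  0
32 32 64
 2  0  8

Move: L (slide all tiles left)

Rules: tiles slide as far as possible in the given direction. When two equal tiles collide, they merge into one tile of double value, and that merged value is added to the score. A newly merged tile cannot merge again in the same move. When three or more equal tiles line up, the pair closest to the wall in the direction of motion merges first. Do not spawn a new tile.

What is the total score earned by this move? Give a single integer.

Slide left:
row 0: [0, 2, 0] -> [2, 0, 0]  score +0 (running 0)
row 1: [32, 32, 64] -> [64, 64, 0]  score +64 (running 64)
row 2: [2, 0, 8] -> [2, 8, 0]  score +0 (running 64)
Board after move:
 2  0  0
64 64  0
 2  8  0

Answer: 64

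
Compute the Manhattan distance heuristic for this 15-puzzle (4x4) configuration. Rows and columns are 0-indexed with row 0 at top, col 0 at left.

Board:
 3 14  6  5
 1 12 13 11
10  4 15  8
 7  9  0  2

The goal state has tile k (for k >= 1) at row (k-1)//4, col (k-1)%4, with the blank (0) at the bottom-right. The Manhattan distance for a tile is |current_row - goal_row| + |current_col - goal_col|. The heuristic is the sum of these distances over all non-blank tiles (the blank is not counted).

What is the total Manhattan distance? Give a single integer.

Answer: 39

Derivation:
Tile 3: (0,0)->(0,2) = 2
Tile 14: (0,1)->(3,1) = 3
Tile 6: (0,2)->(1,1) = 2
Tile 5: (0,3)->(1,0) = 4
Tile 1: (1,0)->(0,0) = 1
Tile 12: (1,1)->(2,3) = 3
Tile 13: (1,2)->(3,0) = 4
Tile 11: (1,3)->(2,2) = 2
Tile 10: (2,0)->(2,1) = 1
Tile 4: (2,1)->(0,3) = 4
Tile 15: (2,2)->(3,2) = 1
Tile 8: (2,3)->(1,3) = 1
Tile 7: (3,0)->(1,2) = 4
Tile 9: (3,1)->(2,0) = 2
Tile 2: (3,3)->(0,1) = 5
Sum: 2 + 3 + 2 + 4 + 1 + 3 + 4 + 2 + 1 + 4 + 1 + 1 + 4 + 2 + 5 = 39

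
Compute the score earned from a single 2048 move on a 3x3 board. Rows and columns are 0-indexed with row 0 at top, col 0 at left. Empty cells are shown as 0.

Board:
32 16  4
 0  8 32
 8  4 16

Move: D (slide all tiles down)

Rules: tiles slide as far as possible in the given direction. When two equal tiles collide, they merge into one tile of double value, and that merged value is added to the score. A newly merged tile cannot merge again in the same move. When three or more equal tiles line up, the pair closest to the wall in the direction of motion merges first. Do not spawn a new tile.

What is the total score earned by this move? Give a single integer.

Slide down:
col 0: [32, 0, 8] -> [0, 32, 8]  score +0 (running 0)
col 1: [16, 8, 4] -> [16, 8, 4]  score +0 (running 0)
col 2: [4, 32, 16] -> [4, 32, 16]  score +0 (running 0)
Board after move:
 0 16  4
32  8 32
 8  4 16

Answer: 0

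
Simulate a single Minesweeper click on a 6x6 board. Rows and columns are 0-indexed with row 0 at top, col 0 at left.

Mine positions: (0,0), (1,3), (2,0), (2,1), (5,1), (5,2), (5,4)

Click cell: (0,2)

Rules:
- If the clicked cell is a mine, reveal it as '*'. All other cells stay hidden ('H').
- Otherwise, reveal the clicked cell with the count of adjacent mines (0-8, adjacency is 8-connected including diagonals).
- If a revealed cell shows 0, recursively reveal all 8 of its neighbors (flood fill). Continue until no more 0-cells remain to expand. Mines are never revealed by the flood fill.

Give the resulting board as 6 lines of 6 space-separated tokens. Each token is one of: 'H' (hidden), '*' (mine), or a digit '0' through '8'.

H H 1 H H H
H H H H H H
H H H H H H
H H H H H H
H H H H H H
H H H H H H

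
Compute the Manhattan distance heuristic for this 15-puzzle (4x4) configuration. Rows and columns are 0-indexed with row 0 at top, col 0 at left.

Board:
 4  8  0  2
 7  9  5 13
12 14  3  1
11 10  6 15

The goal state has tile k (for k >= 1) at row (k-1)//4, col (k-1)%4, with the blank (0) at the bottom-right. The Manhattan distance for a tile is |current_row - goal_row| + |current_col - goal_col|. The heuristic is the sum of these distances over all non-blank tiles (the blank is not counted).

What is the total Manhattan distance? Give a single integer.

Answer: 38

Derivation:
Tile 4: (0,0)->(0,3) = 3
Tile 8: (0,1)->(1,3) = 3
Tile 2: (0,3)->(0,1) = 2
Tile 7: (1,0)->(1,2) = 2
Tile 9: (1,1)->(2,0) = 2
Tile 5: (1,2)->(1,0) = 2
Tile 13: (1,3)->(3,0) = 5
Tile 12: (2,0)->(2,3) = 3
Tile 14: (2,1)->(3,1) = 1
Tile 3: (2,2)->(0,2) = 2
Tile 1: (2,3)->(0,0) = 5
Tile 11: (3,0)->(2,2) = 3
Tile 10: (3,1)->(2,1) = 1
Tile 6: (3,2)->(1,1) = 3
Tile 15: (3,3)->(3,2) = 1
Sum: 3 + 3 + 2 + 2 + 2 + 2 + 5 + 3 + 1 + 2 + 5 + 3 + 1 + 3 + 1 = 38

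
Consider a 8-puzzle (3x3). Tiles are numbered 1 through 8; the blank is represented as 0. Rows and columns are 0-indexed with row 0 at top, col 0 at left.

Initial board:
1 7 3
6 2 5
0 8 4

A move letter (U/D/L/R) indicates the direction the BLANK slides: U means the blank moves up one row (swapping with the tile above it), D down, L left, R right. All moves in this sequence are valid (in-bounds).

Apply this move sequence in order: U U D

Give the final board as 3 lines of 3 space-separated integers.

Answer: 1 7 3
0 2 5
6 8 4

Derivation:
After move 1 (U):
1 7 3
0 2 5
6 8 4

After move 2 (U):
0 7 3
1 2 5
6 8 4

After move 3 (D):
1 7 3
0 2 5
6 8 4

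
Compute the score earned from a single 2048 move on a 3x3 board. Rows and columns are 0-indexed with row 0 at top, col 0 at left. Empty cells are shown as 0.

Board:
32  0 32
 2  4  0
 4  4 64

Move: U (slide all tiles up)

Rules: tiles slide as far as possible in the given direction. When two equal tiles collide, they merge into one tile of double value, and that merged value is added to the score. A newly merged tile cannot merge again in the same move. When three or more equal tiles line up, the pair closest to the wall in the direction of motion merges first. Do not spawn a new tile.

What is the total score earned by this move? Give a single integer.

Answer: 8

Derivation:
Slide up:
col 0: [32, 2, 4] -> [32, 2, 4]  score +0 (running 0)
col 1: [0, 4, 4] -> [8, 0, 0]  score +8 (running 8)
col 2: [32, 0, 64] -> [32, 64, 0]  score +0 (running 8)
Board after move:
32  8 32
 2  0 64
 4  0  0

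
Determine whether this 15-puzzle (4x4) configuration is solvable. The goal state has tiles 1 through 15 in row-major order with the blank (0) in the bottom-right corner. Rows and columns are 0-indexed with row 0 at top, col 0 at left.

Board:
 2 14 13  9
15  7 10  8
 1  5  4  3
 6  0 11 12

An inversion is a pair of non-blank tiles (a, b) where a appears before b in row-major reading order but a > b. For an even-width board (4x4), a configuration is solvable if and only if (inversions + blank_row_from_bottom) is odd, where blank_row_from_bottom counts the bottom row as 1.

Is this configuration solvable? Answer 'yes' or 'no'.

Answer: yes

Derivation:
Inversions: 60
Blank is in row 3 (0-indexed from top), which is row 1 counting from the bottom (bottom = 1).
60 + 1 = 61, which is odd, so the puzzle is solvable.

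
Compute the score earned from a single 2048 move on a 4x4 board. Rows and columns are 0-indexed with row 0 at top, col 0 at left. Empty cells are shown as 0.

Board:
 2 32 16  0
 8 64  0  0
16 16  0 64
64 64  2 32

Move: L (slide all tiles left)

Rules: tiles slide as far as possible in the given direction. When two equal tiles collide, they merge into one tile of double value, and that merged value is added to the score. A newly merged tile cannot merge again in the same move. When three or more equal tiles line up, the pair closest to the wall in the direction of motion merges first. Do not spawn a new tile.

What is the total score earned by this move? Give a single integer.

Slide left:
row 0: [2, 32, 16, 0] -> [2, 32, 16, 0]  score +0 (running 0)
row 1: [8, 64, 0, 0] -> [8, 64, 0, 0]  score +0 (running 0)
row 2: [16, 16, 0, 64] -> [32, 64, 0, 0]  score +32 (running 32)
row 3: [64, 64, 2, 32] -> [128, 2, 32, 0]  score +128 (running 160)
Board after move:
  2  32  16   0
  8  64   0   0
 32  64   0   0
128   2  32   0

Answer: 160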